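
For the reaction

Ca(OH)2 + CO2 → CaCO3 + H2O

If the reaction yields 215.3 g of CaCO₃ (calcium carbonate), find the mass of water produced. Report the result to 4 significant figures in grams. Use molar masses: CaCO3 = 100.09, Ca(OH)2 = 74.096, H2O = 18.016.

38.75 g

n(CaCO3) = 215.30 g / 100.09 g/mol = 2.1511 mol.
From the equation the CaCO3:H2O mole ratio is 1:1, so n(H2O) = 2.1511 × 1/1 = 2.1511 mol.
Mass of H2O = 2.1511 mol × 18.016 g/mol = 38.754 g.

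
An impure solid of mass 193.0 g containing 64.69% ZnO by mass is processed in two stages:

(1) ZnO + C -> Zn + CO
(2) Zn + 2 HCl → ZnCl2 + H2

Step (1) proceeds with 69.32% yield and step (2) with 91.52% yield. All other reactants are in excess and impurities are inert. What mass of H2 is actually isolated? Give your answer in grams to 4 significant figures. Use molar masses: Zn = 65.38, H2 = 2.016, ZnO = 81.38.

Pure ZnO = 193.0 × 0.6469 = 124.85 g.
n(ZnO) = 124.85 / 81.38 = 1.5342 mol.
Step 1 (ZnO:Zn = 1:1): theoretical n(Zn) = 1.5342 mol; at 69.32% yield, n(Zn) = 1.0635 mol.
Step 2 (Zn:H2 = 1:1): theoretical n(H2) = 1.0635 mol, so theoretical mass = 1.0635 × 2.016 = 2.1440 g.
At 91.52% yield, actual mass of H2 = 2.1440 × 0.9152 = 1.9622 g.

1.962 g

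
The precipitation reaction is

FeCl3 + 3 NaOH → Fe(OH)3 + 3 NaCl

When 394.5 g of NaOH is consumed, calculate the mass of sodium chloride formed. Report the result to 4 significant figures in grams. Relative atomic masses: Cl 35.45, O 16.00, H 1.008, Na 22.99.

576.4 g

M(NaOH) = 22.99 + 16.00 + 1.008 = 39.998 g/mol.
M(NaCl) = 22.99 + 35.45 = 58.44 g/mol.
n(NaOH) = 394.50 g / 39.998 g/mol = 9.8630 mol.
From the equation the NaOH:NaCl mole ratio is 3:3, so n(NaCl) = 9.8630 × 3/3 = 9.8630 mol.
Mass of NaCl = 9.8630 mol × 58.44 g/mol = 576.39 g.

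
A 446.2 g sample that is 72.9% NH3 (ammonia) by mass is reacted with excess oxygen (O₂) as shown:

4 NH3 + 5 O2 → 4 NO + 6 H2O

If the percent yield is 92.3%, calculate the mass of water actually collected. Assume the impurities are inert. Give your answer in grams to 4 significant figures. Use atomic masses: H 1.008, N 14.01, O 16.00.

Pure NH3 available = 446.2 g × 0.729 = 325.28 g.
M(NH3) = 14.01 + 3(1.008) = 17.034 g/mol.
M(H2O) = 2(1.008) + 16.00 = 18.016 g/mol.
n(NH3) = 325.28 g / 17.034 g/mol = 19.096 mol.
From the equation the NH3:H2O mole ratio is 4:6, so n(H2O) = 19.096 × 6/4 = 28.644 mol.
Mass of H2O = 28.644 mol × 18.016 g/mol = 516.05 g.
Actual mass collected = 516.05 g × 0.923 = 476.31 g.

476.3 g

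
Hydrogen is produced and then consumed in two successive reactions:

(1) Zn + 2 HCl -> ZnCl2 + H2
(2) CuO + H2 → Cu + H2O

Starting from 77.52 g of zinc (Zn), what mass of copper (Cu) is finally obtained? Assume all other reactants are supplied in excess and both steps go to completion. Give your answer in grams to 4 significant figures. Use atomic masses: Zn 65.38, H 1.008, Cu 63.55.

M(Zn) = 65.38 g/mol.
M(Cu) = 63.55 g/mol.
n(Zn) = 77.520 / 65.38 = 1.1857 mol.
Step 1 gives a 1:1 ratio of Zn to H2, so n(H2) = 1.1857 mol.
In step 2 the H2:Cu ratio is 1:1, so n(Cu) = 1.1857 mol.
Mass of Cu = 1.1857 × 63.55 = 75.350 g.

75.35 g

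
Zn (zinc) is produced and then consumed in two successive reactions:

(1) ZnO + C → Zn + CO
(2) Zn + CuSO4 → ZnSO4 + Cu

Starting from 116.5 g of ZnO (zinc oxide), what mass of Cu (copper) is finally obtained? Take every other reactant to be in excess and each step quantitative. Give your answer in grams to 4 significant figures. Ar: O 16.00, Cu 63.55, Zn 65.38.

90.98 g

M(ZnO) = 65.38 + 16.00 = 81.38 g/mol.
M(Cu) = 63.55 g/mol.
n(ZnO) = 116.50 / 81.38 = 1.4316 mol.
Step 1 gives a 1:1 ratio of ZnO to Zn, so n(Zn) = 1.4316 mol.
In step 2 the Zn:Cu ratio is 1:1, so n(Cu) = 1.4316 mol.
Mass of Cu = 1.4316 × 63.55 = 90.975 g.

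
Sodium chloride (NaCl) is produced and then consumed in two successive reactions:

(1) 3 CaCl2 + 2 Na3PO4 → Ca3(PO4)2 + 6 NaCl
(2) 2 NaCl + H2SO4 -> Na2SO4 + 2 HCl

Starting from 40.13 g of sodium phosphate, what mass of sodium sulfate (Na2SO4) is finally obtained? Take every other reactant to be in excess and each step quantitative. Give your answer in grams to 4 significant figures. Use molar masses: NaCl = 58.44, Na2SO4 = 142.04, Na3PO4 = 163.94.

52.15 g

n(Na3PO4) = 40.130 / 163.94 = 0.24478 mol.
Step 1 gives a 2:6 ratio of Na3PO4 to NaCl, so n(NaCl) = 0.73435 mol.
In step 2 the NaCl:Na2SO4 ratio is 2:1, so n(Na2SO4) = 0.36718 mol.
Mass of Na2SO4 = 0.36718 × 142.04 = 52.154 g.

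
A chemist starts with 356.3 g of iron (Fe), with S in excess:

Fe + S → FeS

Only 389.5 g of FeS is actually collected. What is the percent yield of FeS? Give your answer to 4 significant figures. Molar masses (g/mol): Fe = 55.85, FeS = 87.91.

69.45 %

n(Fe) = 356.30 g / 55.85 g/mol = 6.3796 mol.
From the equation the Fe:FeS mole ratio is 1:1, so n(FeS) = 6.3796 × 1/1 = 6.3796 mol.
Mass of FeS = 6.3796 mol × 87.91 g/mol = 560.83 g.
This is the theoretical yield. Percent yield = 389.5 g / 560.83 g × 100% = 69.451%.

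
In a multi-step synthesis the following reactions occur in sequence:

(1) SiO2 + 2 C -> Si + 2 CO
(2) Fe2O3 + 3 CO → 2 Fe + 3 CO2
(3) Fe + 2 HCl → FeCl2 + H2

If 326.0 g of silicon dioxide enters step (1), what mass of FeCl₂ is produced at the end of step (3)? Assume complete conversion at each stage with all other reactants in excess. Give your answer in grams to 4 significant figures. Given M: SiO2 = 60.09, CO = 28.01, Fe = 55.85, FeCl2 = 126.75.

n(SiO2) = 326.0 / 60.09 = 5.4252 mol.
Reaction (1): SiO2→CO ratio 1:2 ⇒ n(CO) = 10.850 mol.
Reaction (2): CO→Fe ratio 3:2 ⇒ n(Fe) = 7.2336 mol.
Reaction (3): Fe→FeCl2 ratio 1:1 ⇒ n(FeCl2) = 7.2336 mol.
Mass of FeCl2 = 7.2336 × 126.75 = 916.86 g.

916.9 g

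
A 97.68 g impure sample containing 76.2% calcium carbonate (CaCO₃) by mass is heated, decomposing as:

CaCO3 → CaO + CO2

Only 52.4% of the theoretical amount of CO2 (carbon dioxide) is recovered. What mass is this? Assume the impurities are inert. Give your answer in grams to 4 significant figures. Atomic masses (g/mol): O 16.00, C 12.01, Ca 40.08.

17.15 g

Pure CaCO3 available = 97.68 g × 0.762 = 74.432 g.
M(CaCO3) = 40.08 + 12.01 + 3(16.00) = 100.09 g/mol.
M(CO2) = 12.01 + 2(16.00) = 44.01 g/mol.
n(CaCO3) = 74.432 g / 100.09 g/mol = 0.74365 mol.
From the equation the CaCO3:CO2 mole ratio is 1:1, so n(CO2) = 0.74365 × 1/1 = 0.74365 mol.
Mass of CO2 = 0.74365 mol × 44.01 g/mol = 32.728 g.
Actual mass collected = 32.728 g × 0.524 = 17.150 g.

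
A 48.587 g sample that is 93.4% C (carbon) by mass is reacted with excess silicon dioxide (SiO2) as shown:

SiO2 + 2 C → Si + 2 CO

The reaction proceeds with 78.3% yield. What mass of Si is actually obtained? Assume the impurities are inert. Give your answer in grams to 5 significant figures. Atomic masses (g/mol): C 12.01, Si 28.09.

41.553 g

Pure C available = 48.587 g × 0.934 = 45.3803 g.
M(C) = 12.01 g/mol.
M(Si) = 28.09 g/mol.
n(C) = 45.3803 g / 12.01 g/mol = 3.77854 mol.
From the equation the C:Si mole ratio is 2:1, so n(Si) = 3.77854 × 1/2 = 1.88927 mol.
Mass of Si = 1.88927 mol × 28.09 g/mol = 53.0696 g.
Actual mass collected = 53.0696 g × 0.783 = 41.5535 g.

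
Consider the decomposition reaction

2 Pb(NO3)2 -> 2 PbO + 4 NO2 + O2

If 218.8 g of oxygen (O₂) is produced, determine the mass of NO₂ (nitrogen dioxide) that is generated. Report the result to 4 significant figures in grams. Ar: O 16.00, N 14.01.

M(O2) = 2(16.00) = 32.00 g/mol.
M(NO2) = 14.01 + 2(16.00) = 46.01 g/mol.
n(O2) = 218.80 g / 32.00 g/mol = 6.8375 mol.
From the equation the O2:NO2 mole ratio is 1:4, so n(NO2) = 6.8375 × 4/1 = 27.350 mol.
Mass of NO2 = 27.350 mol × 46.01 g/mol = 1258.4 g.

1258 g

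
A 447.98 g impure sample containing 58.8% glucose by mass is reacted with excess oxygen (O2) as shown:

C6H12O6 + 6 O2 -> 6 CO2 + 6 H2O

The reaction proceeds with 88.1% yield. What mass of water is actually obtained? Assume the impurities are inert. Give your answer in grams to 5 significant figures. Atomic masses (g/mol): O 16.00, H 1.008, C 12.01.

Pure C6H12O6 available = 447.98 g × 0.588 = 263.412 g.
M(C6H12O6) = 6(12.01) + 12(1.008) + 6(16.00) = 180.156 g/mol.
M(H2O) = 2(1.008) + 16.00 = 18.016 g/mol.
n(C6H12O6) = 263.412 g / 180.156 g/mol = 1.46213 mol.
From the equation the C6H12O6:H2O mole ratio is 1:6, so n(H2O) = 1.46213 × 6/1 = 8.77280 mol.
Mass of H2O = 8.77280 mol × 18.016 g/mol = 158.051 g.
Actual mass collected = 158.051 g × 0.881 = 139.243 g.

139.24 g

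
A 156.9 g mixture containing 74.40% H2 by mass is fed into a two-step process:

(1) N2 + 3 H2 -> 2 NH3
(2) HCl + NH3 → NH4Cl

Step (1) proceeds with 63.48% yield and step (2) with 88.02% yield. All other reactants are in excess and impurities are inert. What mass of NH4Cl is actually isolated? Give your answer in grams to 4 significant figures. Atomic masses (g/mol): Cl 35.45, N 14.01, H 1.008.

1154 g

Pure H2 = 156.9 × 0.7440 = 116.73 g.
M(H2) = 2(1.008) = 2.016 g/mol.
M(NH4Cl) = 14.01 + 4(1.008) + 35.45 = 53.492 g/mol.
n(H2) = 116.73 / 2.016 = 57.904 mol.
Step 1 (H2:NH3 = 3:2): theoretical n(NH3) = 38.602 mol; at 63.48% yield, n(NH3) = 24.505 mol.
Step 2 (NH3:NH4Cl = 1:1): theoretical n(NH4Cl) = 24.505 mol, so theoretical mass = 24.505 × 53.492 = 1310.8 g.
At 88.02% yield, actual mass of NH4Cl = 1310.8 × 0.8802 = 1153.8 g.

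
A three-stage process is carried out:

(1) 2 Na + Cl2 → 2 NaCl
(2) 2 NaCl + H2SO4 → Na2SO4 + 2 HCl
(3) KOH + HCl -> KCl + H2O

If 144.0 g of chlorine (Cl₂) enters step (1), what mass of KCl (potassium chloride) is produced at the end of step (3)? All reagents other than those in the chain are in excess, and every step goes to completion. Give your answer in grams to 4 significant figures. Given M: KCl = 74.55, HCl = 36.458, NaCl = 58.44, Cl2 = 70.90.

n(Cl2) = 144.0 / 70.90 = 2.0310 mol.
Reaction (1): Cl2→NaCl ratio 1:2 ⇒ n(NaCl) = 4.0621 mol.
Reaction (2): NaCl→HCl ratio 2:2 ⇒ n(HCl) = 4.0621 mol.
Reaction (3): HCl→KCl ratio 1:1 ⇒ n(KCl) = 4.0621 mol.
Mass of KCl = 4.0621 × 74.55 = 302.83 g.

302.8 g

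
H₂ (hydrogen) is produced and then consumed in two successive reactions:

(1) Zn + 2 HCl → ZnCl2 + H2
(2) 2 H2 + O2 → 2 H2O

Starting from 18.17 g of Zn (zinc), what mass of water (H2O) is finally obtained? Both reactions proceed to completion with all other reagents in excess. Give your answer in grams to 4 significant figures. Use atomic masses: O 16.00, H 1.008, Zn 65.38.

M(Zn) = 65.38 g/mol.
M(H2O) = 2(1.008) + 16.00 = 18.016 g/mol.
n(Zn) = 18.170 / 65.38 = 0.27791 mol.
Step 1 gives a 1:1 ratio of Zn to H2, so n(H2) = 0.27791 mol.
In step 2 the H2:H2O ratio is 2:2, so n(H2O) = 0.27791 mol.
Mass of H2O = 0.27791 × 18.016 = 5.0069 g.

5.007 g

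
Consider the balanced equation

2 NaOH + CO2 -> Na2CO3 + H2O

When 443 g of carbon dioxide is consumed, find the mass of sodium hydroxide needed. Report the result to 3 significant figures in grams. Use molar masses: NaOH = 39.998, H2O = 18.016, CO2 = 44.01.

805 g

n(CO2) = 443.0 g / 44.01 g/mol = 10.07 mol.
From the equation the CO2:NaOH mole ratio is 1:2, so n(NaOH) = 10.07 × 2/1 = 20.13 mol.
Mass of NaOH = 20.13 mol × 39.998 g/mol = 805.2 g.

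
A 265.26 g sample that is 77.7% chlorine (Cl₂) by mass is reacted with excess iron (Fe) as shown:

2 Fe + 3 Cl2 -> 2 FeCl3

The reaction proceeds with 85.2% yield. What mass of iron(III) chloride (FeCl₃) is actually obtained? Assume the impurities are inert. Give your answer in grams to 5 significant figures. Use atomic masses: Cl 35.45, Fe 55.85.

267.82 g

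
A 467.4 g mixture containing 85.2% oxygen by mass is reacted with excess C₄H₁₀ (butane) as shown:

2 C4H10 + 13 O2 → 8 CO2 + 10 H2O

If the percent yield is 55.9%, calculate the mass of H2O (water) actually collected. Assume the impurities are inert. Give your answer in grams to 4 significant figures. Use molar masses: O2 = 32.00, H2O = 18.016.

Pure O2 available = 467.4 g × 0.852 = 398.22 g.
n(O2) = 398.22 g / 32.00 g/mol = 12.445 mol.
From the equation the O2:H2O mole ratio is 13:10, so n(H2O) = 12.445 × 10/13 = 9.5727 mol.
Mass of H2O = 9.5727 mol × 18.016 g/mol = 172.46 g.
Actual mass collected = 172.46 g × 0.559 = 96.406 g.

96.41 g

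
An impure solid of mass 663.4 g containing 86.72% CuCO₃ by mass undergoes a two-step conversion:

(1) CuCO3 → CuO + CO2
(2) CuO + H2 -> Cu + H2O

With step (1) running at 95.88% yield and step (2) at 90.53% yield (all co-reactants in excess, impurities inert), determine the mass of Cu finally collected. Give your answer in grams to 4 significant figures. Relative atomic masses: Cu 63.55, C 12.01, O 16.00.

Pure CuCO3 = 663.4 × 0.8672 = 575.30 g.
M(CuCO3) = 63.55 + 12.01 + 3(16.00) = 123.56 g/mol.
M(Cu) = 63.55 g/mol.
n(CuCO3) = 575.30 / 123.56 = 4.6560 mol.
Step 1 (CuCO3:CuO = 1:1): theoretical n(CuO) = 4.6560 mol; at 95.88% yield, n(CuO) = 4.4642 mol.
Step 2 (CuO:Cu = 1:1): theoretical n(Cu) = 4.4642 mol, so theoretical mass = 4.4642 × 63.55 = 283.70 g.
At 90.53% yield, actual mass of Cu = 283.70 × 0.9053 = 256.83 g.

256.8 g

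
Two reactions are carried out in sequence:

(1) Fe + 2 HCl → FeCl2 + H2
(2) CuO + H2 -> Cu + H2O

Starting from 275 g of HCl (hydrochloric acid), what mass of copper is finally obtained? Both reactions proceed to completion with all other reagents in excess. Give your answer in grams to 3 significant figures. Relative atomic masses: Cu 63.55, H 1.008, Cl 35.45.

240 g

M(HCl) = 1.008 + 35.45 = 36.458 g/mol.
M(Cu) = 63.55 g/mol.
n(HCl) = 275.0 / 36.458 = 7.543 mol.
Step 1 gives a 2:1 ratio of HCl to H2, so n(H2) = 3.771 mol.
In step 2 the H2:Cu ratio is 1:1, so n(Cu) = 3.771 mol.
Mass of Cu = 3.771 × 63.55 = 239.7 g.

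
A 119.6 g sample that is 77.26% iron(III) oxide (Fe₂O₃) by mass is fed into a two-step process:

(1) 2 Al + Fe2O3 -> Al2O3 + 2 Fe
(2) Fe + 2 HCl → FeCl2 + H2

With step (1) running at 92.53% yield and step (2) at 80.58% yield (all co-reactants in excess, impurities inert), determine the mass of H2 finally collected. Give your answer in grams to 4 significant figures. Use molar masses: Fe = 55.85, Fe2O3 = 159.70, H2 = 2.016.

1.739 g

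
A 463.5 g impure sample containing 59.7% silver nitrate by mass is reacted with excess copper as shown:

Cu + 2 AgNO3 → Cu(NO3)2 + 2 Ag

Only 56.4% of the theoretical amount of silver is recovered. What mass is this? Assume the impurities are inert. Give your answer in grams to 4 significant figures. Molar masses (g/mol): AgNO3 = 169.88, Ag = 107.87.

Pure AgNO3 available = 463.5 g × 0.597 = 276.71 g.
n(AgNO3) = 276.71 g / 169.88 g/mol = 1.6289 mol.
From the equation the AgNO3:Ag mole ratio is 2:2, so n(Ag) = 1.6289 × 2/2 = 1.6289 mol.
Mass of Ag = 1.6289 mol × 107.87 g/mol = 175.70 g.
Actual mass collected = 175.70 g × 0.564 = 99.097 g.

99.10 g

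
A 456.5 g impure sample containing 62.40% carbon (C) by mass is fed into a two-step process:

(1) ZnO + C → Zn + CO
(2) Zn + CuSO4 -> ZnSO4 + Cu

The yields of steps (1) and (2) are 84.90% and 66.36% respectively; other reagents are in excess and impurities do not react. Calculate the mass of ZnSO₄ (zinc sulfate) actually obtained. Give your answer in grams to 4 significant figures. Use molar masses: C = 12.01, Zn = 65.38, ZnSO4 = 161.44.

Pure C = 456.5 × 0.6240 = 284.86 g.
n(C) = 284.86 / 12.01 = 23.718 mol.
Step 1 (C:Zn = 1:1): theoretical n(Zn) = 23.718 mol; at 84.90% yield, n(Zn) = 20.137 mol.
Step 2 (Zn:ZnSO4 = 1:1): theoretical n(ZnSO4) = 20.137 mol, so theoretical mass = 20.137 × 161.44 = 3250.9 g.
At 66.36% yield, actual mass of ZnSO4 = 3250.9 × 0.6636 = 2157.3 g.

2157 g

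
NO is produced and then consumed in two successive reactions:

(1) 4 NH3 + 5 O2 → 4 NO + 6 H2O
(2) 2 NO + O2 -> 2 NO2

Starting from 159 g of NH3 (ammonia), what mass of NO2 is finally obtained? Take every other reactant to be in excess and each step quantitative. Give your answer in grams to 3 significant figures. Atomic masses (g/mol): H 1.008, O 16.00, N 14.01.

M(NH3) = 14.01 + 3(1.008) = 17.034 g/mol.
M(NO2) = 14.01 + 2(16.00) = 46.01 g/mol.
n(NH3) = 159.0 / 17.034 = 9.334 mol.
Step 1 gives a 4:4 ratio of NH3 to NO, so n(NO) = 9.334 mol.
In step 2 the NO:NO2 ratio is 2:2, so n(NO2) = 9.334 mol.
Mass of NO2 = 9.334 × 46.01 = 429.5 g.

429 g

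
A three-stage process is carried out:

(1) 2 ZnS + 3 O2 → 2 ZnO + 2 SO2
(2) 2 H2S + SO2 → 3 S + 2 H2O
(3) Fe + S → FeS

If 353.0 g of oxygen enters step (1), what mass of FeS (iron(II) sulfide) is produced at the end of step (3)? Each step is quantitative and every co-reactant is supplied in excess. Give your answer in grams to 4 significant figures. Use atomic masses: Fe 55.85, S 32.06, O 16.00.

M(O2) = 2(16.00) = 32.00 g/mol.
M(FeS) = 55.85 + 32.06 = 87.91 g/mol.
n(O2) = 353.0 / 32.00 = 11.031 mol.
Reaction (1): O2→SO2 ratio 3:2 ⇒ n(SO2) = 7.3542 mol.
Reaction (2): SO2→S ratio 1:3 ⇒ n(S) = 22.062 mol.
Reaction (3): S→FeS ratio 1:1 ⇒ n(FeS) = 22.062 mol.
Mass of FeS = 22.062 × 87.91 = 1939.5 g.

1940 g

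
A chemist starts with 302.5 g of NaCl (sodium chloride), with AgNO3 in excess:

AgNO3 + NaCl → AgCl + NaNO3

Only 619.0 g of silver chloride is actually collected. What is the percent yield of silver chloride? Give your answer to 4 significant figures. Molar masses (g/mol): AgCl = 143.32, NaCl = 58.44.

n(NaCl) = 302.50 g / 58.44 g/mol = 5.1762 mol.
From the equation the NaCl:AgCl mole ratio is 1:1, so n(AgCl) = 5.1762 × 1/1 = 5.1762 mol.
Mass of AgCl = 5.1762 mol × 143.32 g/mol = 741.86 g.
This is the theoretical yield. Percent yield = 619.0 g / 741.86 g × 100% = 83.439%.

83.44 %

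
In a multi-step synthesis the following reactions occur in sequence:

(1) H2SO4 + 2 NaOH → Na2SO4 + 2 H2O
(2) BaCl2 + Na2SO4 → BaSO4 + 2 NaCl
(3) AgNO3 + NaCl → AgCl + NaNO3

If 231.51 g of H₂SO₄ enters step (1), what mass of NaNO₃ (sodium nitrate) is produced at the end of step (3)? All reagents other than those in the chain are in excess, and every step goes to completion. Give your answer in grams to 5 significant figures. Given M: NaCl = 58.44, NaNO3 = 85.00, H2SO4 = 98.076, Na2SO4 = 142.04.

401.29 g

n(H2SO4) = 231.51 / 98.076 = 2.36052 mol.
Reaction (1): H2SO4→Na2SO4 ratio 1:1 ⇒ n(Na2SO4) = 2.36052 mol.
Reaction (2): Na2SO4→NaCl ratio 1:2 ⇒ n(NaCl) = 4.72103 mol.
Reaction (3): NaCl→NaNO3 ratio 1:1 ⇒ n(NaNO3) = 4.72103 mol.
Mass of NaNO3 = 4.72103 × 85.00 = 401.288 g.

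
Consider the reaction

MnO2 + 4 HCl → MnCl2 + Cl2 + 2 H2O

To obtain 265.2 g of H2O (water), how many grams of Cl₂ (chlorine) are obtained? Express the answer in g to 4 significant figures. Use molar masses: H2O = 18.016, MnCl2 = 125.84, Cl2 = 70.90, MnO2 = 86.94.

n(H2O) = 265.20 g / 18.016 g/mol = 14.720 mol.
From the equation the H2O:Cl2 mole ratio is 2:1, so n(Cl2) = 14.720 × 1/2 = 7.3601 mol.
Mass of Cl2 = 7.3601 mol × 70.90 g/mol = 521.83 g.

521.8 g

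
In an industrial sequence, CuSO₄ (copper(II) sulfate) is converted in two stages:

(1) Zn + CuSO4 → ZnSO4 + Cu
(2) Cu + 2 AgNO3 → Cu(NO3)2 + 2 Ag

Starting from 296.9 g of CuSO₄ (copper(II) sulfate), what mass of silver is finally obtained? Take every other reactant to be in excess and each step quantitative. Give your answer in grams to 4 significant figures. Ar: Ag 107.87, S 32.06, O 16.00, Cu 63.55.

401.3 g

M(CuSO4) = 63.55 + 32.06 + 4(16.00) = 159.61 g/mol.
M(Ag) = 107.87 g/mol.
n(CuSO4) = 296.90 / 159.61 = 1.8602 mol.
Step 1 gives a 1:1 ratio of CuSO4 to Cu, so n(Cu) = 1.8602 mol.
In step 2 the Cu:Ag ratio is 1:2, so n(Ag) = 3.7203 mol.
Mass of Ag = 3.7203 × 107.87 = 401.31 g.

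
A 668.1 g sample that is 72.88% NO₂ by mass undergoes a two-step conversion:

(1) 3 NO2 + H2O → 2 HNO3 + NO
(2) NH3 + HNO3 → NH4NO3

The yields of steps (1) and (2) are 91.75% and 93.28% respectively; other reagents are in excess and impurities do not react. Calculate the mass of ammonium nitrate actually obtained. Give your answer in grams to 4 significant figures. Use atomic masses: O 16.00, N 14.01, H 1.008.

Pure NO2 = 668.1 × 0.7288 = 486.91 g.
M(NO2) = 14.01 + 2(16.00) = 46.01 g/mol.
M(NH4NO3) = 2(14.01) + 4(1.008) + 3(16.00) = 80.052 g/mol.
n(NO2) = 486.91 / 46.01 = 10.583 mol.
Step 1 (NO2:HNO3 = 3:2): theoretical n(HNO3) = 7.0552 mol; at 91.75% yield, n(HNO3) = 6.4731 mol.
Step 2 (HNO3:NH4NO3 = 1:1): theoretical n(NH4NO3) = 6.4731 mol, so theoretical mass = 6.4731 × 80.052 = 518.18 g.
At 93.28% yield, actual mass of NH4NO3 = 518.18 × 0.9328 = 483.36 g.

483.4 g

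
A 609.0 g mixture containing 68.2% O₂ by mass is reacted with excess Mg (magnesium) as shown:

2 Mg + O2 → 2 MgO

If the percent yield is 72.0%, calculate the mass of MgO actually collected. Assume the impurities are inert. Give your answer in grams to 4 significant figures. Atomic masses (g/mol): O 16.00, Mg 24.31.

753.4 g

Pure O2 available = 609.0 g × 0.682 = 415.34 g.
M(O2) = 2(16.00) = 32.00 g/mol.
M(MgO) = 24.31 + 16.00 = 40.31 g/mol.
n(O2) = 415.34 g / 32.00 g/mol = 12.979 mol.
From the equation the O2:MgO mole ratio is 1:2, so n(MgO) = 12.979 × 2/1 = 25.959 mol.
Mass of MgO = 25.959 mol × 40.31 g/mol = 1046.4 g.
Actual mass collected = 1046.4 g × 0.720 = 753.40 g.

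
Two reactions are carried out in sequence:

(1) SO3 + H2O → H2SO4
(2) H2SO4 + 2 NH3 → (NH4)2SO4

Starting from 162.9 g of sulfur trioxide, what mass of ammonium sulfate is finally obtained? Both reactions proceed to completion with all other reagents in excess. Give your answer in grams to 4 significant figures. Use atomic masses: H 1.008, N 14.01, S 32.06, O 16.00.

M(SO3) = 32.06 + 3(16.00) = 80.06 g/mol.
M((NH4)2SO4) = 2(14.01) + 8(1.008) + 32.06 + 4(16.00) = 132.144 g/mol.
n(SO3) = 162.90 / 80.06 = 2.0347 mol.
Step 1 gives a 1:1 ratio of SO3 to H2SO4, so n(H2SO4) = 2.0347 mol.
In step 2 the H2SO4:(NH4)2SO4 ratio is 1:1, so n((NH4)2SO4) = 2.0347 mol.
Mass of (NH4)2SO4 = 2.0347 × 132.144 = 268.88 g.

268.9 g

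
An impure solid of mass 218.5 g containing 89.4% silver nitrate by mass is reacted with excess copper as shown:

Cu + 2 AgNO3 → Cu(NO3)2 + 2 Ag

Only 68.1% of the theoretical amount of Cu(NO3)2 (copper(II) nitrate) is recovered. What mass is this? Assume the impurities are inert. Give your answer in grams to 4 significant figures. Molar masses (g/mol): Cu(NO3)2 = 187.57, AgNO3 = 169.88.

73.44 g

Pure AgNO3 available = 218.5 g × 0.894 = 195.34 g.
n(AgNO3) = 195.34 g / 169.88 g/mol = 1.1499 mol.
From the equation the AgNO3:Cu(NO3)2 mole ratio is 2:1, so n(Cu(NO3)2) = 1.1499 × 1/2 = 0.57493 mol.
Mass of Cu(NO3)2 = 0.57493 mol × 187.57 g/mol = 107.84 g.
Actual mass collected = 107.84 g × 0.681 = 73.439 g.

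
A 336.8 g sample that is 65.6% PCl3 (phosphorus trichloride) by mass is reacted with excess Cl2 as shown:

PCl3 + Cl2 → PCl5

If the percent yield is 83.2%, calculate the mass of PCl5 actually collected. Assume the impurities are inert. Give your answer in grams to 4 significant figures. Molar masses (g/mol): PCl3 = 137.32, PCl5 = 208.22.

Pure PCl3 available = 336.8 g × 0.656 = 220.94 g.
n(PCl3) = 220.94 g / 137.32 g/mol = 1.6089 mol.
From the equation the PCl3:PCl5 mole ratio is 1:1, so n(PCl5) = 1.6089 × 1/1 = 1.6089 mol.
Mass of PCl5 = 1.6089 mol × 208.22 g/mol = 335.02 g.
Actual mass collected = 335.02 g × 0.832 = 278.73 g.

278.7 g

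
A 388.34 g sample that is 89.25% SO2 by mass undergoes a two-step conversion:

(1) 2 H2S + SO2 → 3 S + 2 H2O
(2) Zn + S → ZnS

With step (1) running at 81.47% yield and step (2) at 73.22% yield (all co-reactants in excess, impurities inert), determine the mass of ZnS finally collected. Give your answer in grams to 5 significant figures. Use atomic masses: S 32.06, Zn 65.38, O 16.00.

Pure SO2 = 388.34 × 0.8925 = 346.593 g.
M(SO2) = 32.06 + 2(16.00) = 64.06 g/mol.
M(ZnS) = 65.38 + 32.06 = 97.44 g/mol.
n(SO2) = 346.593 / 64.06 = 5.41045 mol.
Step 1 (SO2:S = 1:3): theoretical n(S) = 16.2314 mol; at 81.47% yield, n(S) = 13.2237 mol.
Step 2 (S:ZnS = 1:1): theoretical n(ZnS) = 13.2237 mol, so theoretical mass = 13.2237 × 97.44 = 1288.52 g.
At 73.22% yield, actual mass of ZnS = 1288.52 × 0.7322 = 943.451 g.

943.45 g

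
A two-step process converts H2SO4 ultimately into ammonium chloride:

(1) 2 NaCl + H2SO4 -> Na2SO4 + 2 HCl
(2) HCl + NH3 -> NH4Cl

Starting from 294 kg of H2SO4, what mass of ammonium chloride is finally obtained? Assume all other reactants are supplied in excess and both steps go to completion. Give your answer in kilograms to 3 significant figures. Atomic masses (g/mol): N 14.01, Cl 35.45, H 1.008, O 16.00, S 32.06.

321 kg

M(H2SO4) = 2(1.008) + 32.06 + 4(16.00) = 98.076 g/mol.
M(NH4Cl) = 14.01 + 4(1.008) + 35.45 = 53.492 g/mol.
294 kg = 294000 g.
n(H2SO4) = 294000 / 98.076 = 2998 mol.
Step 1 gives a 1:2 ratio of H2SO4 to HCl, so n(HCl) = 5995 mol.
In step 2 the HCl:NH4Cl ratio is 1:1, so n(NH4Cl) = 5995 mol.
Mass of NH4Cl = 5995 × 53.492 = 320700 g = 321 kg.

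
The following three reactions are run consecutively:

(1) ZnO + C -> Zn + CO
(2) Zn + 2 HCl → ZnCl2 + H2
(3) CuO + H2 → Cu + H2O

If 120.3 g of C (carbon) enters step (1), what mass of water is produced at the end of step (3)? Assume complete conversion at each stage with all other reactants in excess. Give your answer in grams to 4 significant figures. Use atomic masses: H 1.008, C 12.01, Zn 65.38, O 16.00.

180.5 g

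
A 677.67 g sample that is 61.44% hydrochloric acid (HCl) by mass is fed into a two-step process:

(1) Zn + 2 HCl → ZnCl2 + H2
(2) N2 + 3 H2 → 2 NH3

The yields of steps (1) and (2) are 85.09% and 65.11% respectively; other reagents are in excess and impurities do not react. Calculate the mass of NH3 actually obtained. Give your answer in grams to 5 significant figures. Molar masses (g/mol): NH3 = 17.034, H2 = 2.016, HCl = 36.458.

35.925 g

Pure HCl = 677.67 × 0.6144 = 416.360 g.
n(HCl) = 416.360 / 36.458 = 11.4203 mol.
Step 1 (HCl:H2 = 2:1): theoretical n(H2) = 5.71014 mol; at 85.09% yield, n(H2) = 4.85876 mol.
Step 2 (H2:NH3 = 3:2): theoretical n(NH3) = 3.23917 mol, so theoretical mass = 3.23917 × 17.034 = 55.1760 g.
At 65.11% yield, actual mass of NH3 = 55.1760 × 0.6511 = 35.9251 g.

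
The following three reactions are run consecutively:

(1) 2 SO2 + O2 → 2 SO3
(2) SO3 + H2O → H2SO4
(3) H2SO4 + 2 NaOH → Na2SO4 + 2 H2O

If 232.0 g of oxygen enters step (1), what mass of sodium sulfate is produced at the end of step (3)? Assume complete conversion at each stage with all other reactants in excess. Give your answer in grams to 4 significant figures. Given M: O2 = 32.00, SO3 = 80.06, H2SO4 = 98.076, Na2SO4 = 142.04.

n(O2) = 232.0 / 32.00 = 7.2500 mol.
Reaction (1): O2→SO3 ratio 1:2 ⇒ n(SO3) = 14.500 mol.
Reaction (2): SO3→H2SO4 ratio 1:1 ⇒ n(H2SO4) = 14.500 mol.
Reaction (3): H2SO4→Na2SO4 ratio 1:1 ⇒ n(Na2SO4) = 14.500 mol.
Mass of Na2SO4 = 14.500 × 142.04 = 2059.6 g.

2060 g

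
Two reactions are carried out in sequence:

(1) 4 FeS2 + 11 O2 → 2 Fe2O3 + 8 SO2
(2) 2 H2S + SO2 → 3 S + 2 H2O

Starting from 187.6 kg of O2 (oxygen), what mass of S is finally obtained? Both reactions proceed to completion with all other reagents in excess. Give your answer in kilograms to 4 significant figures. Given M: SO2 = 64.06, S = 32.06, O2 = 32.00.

187.6 kg = 187600 g.
n(O2) = 187600 / 32.00 = 5862.5 mol.
Step 1 gives a 11:8 ratio of O2 to SO2, so n(SO2) = 4263.6 mol.
In step 2 the SO2:S ratio is 1:3, so n(S) = 12791 mol.
Mass of S = 12791 × 32.06 = 410080 g = 410.1 kg.

410.1 kg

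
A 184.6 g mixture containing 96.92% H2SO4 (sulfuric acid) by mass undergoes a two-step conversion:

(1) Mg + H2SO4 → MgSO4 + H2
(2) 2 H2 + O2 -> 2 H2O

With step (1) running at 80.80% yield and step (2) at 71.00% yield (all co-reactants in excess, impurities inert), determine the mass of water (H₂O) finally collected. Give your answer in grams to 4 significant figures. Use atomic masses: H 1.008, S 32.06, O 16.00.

18.85 g

Pure H2SO4 = 184.6 × 0.9692 = 178.91 g.
M(H2SO4) = 2(1.008) + 32.06 + 4(16.00) = 98.076 g/mol.
M(H2O) = 2(1.008) + 16.00 = 18.016 g/mol.
n(H2SO4) = 178.91 / 98.076 = 1.8242 mol.
Step 1 (H2SO4:H2 = 1:1): theoretical n(H2) = 1.8242 mol; at 80.80% yield, n(H2) = 1.4740 mol.
Step 2 (H2:H2O = 2:2): theoretical n(H2O) = 1.4740 mol, so theoretical mass = 1.4740 × 18.016 = 26.555 g.
At 71.00% yield, actual mass of H2O = 26.555 × 0.7100 = 18.854 g.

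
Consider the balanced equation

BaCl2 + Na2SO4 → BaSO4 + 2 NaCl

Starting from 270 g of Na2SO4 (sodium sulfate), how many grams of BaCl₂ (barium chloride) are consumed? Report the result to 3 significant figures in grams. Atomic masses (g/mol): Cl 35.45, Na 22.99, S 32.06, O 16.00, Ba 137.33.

M(Na2SO4) = 2(22.99) + 32.06 + 4(16.00) = 142.04 g/mol.
M(BaCl2) = 137.33 + 2(35.45) = 208.23 g/mol.
n(Na2SO4) = 270.0 g / 142.04 g/mol = 1.901 mol.
From the equation the Na2SO4:BaCl2 mole ratio is 1:1, so n(BaCl2) = 1.901 × 1/1 = 1.901 mol.
Mass of BaCl2 = 1.901 mol × 208.23 g/mol = 395.8 g.

396 g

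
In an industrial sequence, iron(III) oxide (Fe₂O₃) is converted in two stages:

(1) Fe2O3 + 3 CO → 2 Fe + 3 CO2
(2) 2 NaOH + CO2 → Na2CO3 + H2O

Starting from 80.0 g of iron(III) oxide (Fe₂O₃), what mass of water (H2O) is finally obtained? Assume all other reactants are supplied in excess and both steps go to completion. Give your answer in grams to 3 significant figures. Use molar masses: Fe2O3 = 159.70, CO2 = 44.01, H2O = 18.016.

n(Fe2O3) = 80.00 / 159.70 = 0.5009 mol.
Step 1 gives a 1:3 ratio of Fe2O3 to CO2, so n(CO2) = 1.503 mol.
In step 2 the CO2:H2O ratio is 1:1, so n(H2O) = 1.503 mol.
Mass of H2O = 1.503 × 18.016 = 27.07 g.

27.1 g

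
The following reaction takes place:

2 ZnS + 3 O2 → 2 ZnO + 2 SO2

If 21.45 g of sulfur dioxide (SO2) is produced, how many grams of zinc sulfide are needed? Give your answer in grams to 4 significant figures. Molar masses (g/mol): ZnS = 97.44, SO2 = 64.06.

n(SO2) = 21.450 g / 64.06 g/mol = 0.33484 mol.
From the equation the SO2:ZnS mole ratio is 2:2, so n(ZnS) = 0.33484 × 2/2 = 0.33484 mol.
Mass of ZnS = 0.33484 mol × 97.44 g/mol = 32.627 g.

32.63 g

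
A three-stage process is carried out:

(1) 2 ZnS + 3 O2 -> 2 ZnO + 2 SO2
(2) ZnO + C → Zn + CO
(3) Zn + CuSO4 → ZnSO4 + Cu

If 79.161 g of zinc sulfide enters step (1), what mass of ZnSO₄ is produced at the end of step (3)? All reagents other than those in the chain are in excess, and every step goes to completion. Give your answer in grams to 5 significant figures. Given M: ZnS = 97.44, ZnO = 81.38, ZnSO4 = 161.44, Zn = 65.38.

131.16 g

n(ZnS) = 79.161 / 97.44 = 0.812408 mol.
Reaction (1): ZnS→ZnO ratio 2:2 ⇒ n(ZnO) = 0.812408 mol.
Reaction (2): ZnO→Zn ratio 1:1 ⇒ n(Zn) = 0.812408 mol.
Reaction (3): Zn→ZnSO4 ratio 1:1 ⇒ n(ZnSO4) = 0.812408 mol.
Mass of ZnSO4 = 0.812408 × 161.44 = 131.155 g.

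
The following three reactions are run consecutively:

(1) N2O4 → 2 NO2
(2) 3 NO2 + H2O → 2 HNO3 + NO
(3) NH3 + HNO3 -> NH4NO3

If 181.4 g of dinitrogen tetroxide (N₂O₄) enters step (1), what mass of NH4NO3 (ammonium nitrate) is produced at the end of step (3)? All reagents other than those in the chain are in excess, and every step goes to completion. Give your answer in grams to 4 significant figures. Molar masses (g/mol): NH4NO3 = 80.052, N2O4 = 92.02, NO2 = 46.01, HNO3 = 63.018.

n(N2O4) = 181.4 / 92.02 = 1.9713 mol.
Reaction (1): N2O4→NO2 ratio 1:2 ⇒ n(NO2) = 3.9426 mol.
Reaction (2): NO2→HNO3 ratio 3:2 ⇒ n(HNO3) = 2.6284 mol.
Reaction (3): HNO3→NH4NO3 ratio 1:1 ⇒ n(NH4NO3) = 2.6284 mol.
Mass of NH4NO3 = 2.6284 × 80.052 = 210.41 g.

210.4 g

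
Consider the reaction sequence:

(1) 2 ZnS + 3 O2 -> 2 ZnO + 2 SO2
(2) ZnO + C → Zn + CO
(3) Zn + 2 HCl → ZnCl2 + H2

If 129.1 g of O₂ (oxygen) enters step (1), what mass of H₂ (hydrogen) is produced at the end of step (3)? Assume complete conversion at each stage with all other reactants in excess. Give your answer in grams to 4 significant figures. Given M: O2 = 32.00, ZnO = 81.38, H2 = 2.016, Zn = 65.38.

5.422 g

n(O2) = 129.1 / 32.00 = 4.0344 mol.
Reaction (1): O2→ZnO ratio 3:2 ⇒ n(ZnO) = 2.6896 mol.
Reaction (2): ZnO→Zn ratio 1:1 ⇒ n(Zn) = 2.6896 mol.
Reaction (3): Zn→H2 ratio 1:1 ⇒ n(H2) = 2.6896 mol.
Mass of H2 = 2.6896 × 2.016 = 5.4222 g.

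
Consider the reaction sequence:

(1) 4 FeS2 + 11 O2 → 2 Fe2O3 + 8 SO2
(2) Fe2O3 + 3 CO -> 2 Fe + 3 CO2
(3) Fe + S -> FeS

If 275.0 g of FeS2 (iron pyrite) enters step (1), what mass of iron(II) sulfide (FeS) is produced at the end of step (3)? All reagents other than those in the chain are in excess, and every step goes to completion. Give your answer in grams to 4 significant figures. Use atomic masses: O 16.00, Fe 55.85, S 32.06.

M(FeS2) = 55.85 + 2(32.06) = 119.97 g/mol.
M(FeS) = 55.85 + 32.06 = 87.91 g/mol.
n(FeS2) = 275.0 / 119.97 = 2.2922 mol.
Reaction (1): FeS2→Fe2O3 ratio 4:2 ⇒ n(Fe2O3) = 1.1461 mol.
Reaction (2): Fe2O3→Fe ratio 1:2 ⇒ n(Fe) = 2.2922 mol.
Reaction (3): Fe→FeS ratio 1:1 ⇒ n(FeS) = 2.2922 mol.
Mass of FeS = 2.2922 × 87.91 = 201.51 g.

201.5 g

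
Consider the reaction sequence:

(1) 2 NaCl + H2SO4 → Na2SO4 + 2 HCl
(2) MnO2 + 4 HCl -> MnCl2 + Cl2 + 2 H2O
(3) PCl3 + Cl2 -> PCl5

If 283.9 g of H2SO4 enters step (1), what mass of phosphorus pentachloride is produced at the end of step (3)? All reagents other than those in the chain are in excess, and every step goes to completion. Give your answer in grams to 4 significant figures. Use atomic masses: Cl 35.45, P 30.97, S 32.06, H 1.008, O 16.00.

301.4 g

M(H2SO4) = 2(1.008) + 32.06 + 4(16.00) = 98.076 g/mol.
M(PCl5) = 30.97 + 5(35.45) = 208.22 g/mol.
n(H2SO4) = 283.9 / 98.076 = 2.8947 mol.
Reaction (1): H2SO4→HCl ratio 1:2 ⇒ n(HCl) = 5.7894 mol.
Reaction (2): HCl→Cl2 ratio 4:1 ⇒ n(Cl2) = 1.4473 mol.
Reaction (3): Cl2→PCl5 ratio 1:1 ⇒ n(PCl5) = 1.4473 mol.
Mass of PCl5 = 1.4473 × 208.22 = 301.37 g.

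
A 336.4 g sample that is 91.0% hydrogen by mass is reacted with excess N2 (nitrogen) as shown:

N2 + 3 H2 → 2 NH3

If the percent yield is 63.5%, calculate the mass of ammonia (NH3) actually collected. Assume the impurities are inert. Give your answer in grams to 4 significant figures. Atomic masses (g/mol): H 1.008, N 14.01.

1095 g

Pure H2 available = 336.4 g × 0.910 = 306.12 g.
M(H2) = 2(1.008) = 2.016 g/mol.
M(NH3) = 14.01 + 3(1.008) = 17.034 g/mol.
n(H2) = 306.12 g / 2.016 g/mol = 151.85 mol.
From the equation the H2:NH3 mole ratio is 3:2, so n(NH3) = 151.85 × 2/3 = 101.23 mol.
Mass of NH3 = 101.23 mol × 17.034 g/mol = 1724.4 g.
Actual mass collected = 1724.4 g × 0.635 = 1095.0 g.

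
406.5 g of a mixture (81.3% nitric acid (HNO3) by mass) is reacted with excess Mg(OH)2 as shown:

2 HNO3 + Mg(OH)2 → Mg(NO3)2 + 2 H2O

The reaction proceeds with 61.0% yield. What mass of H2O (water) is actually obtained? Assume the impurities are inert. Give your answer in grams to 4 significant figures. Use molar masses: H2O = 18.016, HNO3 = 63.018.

Pure HNO3 available = 406.5 g × 0.813 = 330.48 g.
n(HNO3) = 330.48 g / 63.018 g/mol = 5.2443 mol.
From the equation the HNO3:H2O mole ratio is 2:2, so n(H2O) = 5.2443 × 2/2 = 5.2443 mol.
Mass of H2O = 5.2443 mol × 18.016 g/mol = 94.481 g.
Actual mass collected = 94.481 g × 0.610 = 57.633 g.

57.63 g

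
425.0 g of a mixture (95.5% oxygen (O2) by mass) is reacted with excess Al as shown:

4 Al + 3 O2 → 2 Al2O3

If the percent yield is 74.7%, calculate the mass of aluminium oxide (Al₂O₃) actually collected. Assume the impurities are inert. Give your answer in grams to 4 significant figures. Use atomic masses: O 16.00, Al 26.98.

Pure O2 available = 425.0 g × 0.955 = 405.88 g.
M(O2) = 2(16.00) = 32.00 g/mol.
M(Al2O3) = 2(26.98) + 3(16.00) = 101.96 g/mol.
n(O2) = 405.88 g / 32.00 g/mol = 12.684 mol.
From the equation the O2:Al2O3 mole ratio is 3:2, so n(Al2O3) = 12.684 × 2/3 = 8.4557 mol.
Mass of Al2O3 = 8.4557 mol × 101.96 g/mol = 862.15 g.
Actual mass collected = 862.15 g × 0.747 = 644.02 g.

644.0 g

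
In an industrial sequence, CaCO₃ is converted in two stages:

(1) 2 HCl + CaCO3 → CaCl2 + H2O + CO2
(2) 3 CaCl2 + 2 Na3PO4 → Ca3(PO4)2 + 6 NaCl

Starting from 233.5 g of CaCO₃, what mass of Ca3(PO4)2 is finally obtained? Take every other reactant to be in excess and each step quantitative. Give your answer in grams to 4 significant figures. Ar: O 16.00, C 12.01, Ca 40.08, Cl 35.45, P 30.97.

241.2 g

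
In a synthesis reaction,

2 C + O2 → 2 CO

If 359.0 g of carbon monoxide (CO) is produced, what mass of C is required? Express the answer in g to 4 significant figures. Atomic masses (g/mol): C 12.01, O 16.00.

153.9 g

M(CO) = 12.01 + 16.00 = 28.01 g/mol.
M(C) = 12.01 g/mol.
n(CO) = 359.00 g / 28.01 g/mol = 12.817 mol.
From the equation the CO:C mole ratio is 2:2, so n(C) = 12.817 × 2/2 = 12.817 mol.
Mass of C = 12.817 mol × 12.01 g/mol = 153.93 g.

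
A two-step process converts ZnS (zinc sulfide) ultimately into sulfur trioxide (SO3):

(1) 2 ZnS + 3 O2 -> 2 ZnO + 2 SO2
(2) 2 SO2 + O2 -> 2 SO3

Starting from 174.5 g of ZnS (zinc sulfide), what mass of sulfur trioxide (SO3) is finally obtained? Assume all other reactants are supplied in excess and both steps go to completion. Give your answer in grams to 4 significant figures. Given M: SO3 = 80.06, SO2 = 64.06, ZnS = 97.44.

143.4 g

n(ZnS) = 174.50 / 97.44 = 1.7908 mol.
Step 1 gives a 2:2 ratio of ZnS to SO2, so n(SO2) = 1.7908 mol.
In step 2 the SO2:SO3 ratio is 2:2, so n(SO3) = 1.7908 mol.
Mass of SO3 = 1.7908 × 80.06 = 143.38 g.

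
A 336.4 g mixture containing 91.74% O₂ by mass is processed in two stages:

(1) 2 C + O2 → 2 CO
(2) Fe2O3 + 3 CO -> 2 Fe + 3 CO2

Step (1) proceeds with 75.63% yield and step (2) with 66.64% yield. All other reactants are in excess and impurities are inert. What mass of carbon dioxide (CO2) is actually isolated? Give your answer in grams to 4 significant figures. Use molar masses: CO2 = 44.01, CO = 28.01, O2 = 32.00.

Pure O2 = 336.4 × 0.9174 = 308.61 g.
n(O2) = 308.61 / 32.00 = 9.6442 mol.
Step 1 (O2:CO = 1:2): theoretical n(CO) = 19.288 mol; at 75.63% yield, n(CO) = 14.588 mol.
Step 2 (CO:CO2 = 3:3): theoretical n(CO2) = 14.588 mol, so theoretical mass = 14.588 × 44.01 = 642.01 g.
At 66.64% yield, actual mass of CO2 = 642.01 × 0.6664 = 427.83 g.

427.8 g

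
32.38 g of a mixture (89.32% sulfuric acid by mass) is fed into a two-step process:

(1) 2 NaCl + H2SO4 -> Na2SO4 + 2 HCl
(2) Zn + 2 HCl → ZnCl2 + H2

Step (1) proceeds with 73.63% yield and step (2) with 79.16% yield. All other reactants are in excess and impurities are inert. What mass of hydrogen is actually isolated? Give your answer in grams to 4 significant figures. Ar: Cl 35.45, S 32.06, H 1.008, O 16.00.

Pure H2SO4 = 32.38 × 0.8932 = 28.922 g.
M(H2SO4) = 2(1.008) + 32.06 + 4(16.00) = 98.076 g/mol.
M(H2) = 2(1.008) = 2.016 g/mol.
n(H2SO4) = 28.922 / 98.076 = 0.29489 mol.
Step 1 (H2SO4:HCl = 1:2): theoretical n(HCl) = 0.58978 mol; at 73.63% yield, n(HCl) = 0.43426 mol.
Step 2 (HCl:H2 = 2:1): theoretical n(H2) = 0.21713 mol, so theoretical mass = 0.21713 × 2.016 = 0.43773 g.
At 79.16% yield, actual mass of H2 = 0.43773 × 0.7916 = 0.34651 g.

0.3465 g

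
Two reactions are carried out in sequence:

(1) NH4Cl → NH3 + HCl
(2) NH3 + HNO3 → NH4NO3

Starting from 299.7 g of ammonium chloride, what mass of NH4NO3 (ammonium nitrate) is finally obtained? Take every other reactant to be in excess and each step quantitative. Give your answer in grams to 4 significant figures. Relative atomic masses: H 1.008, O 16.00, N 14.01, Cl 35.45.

448.5 g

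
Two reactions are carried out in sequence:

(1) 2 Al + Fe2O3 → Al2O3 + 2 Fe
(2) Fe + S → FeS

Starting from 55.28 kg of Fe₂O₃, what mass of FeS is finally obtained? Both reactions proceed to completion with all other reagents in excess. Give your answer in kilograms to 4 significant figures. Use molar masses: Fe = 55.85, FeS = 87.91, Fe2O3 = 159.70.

55.28 kg = 55280 g.
n(Fe2O3) = 55280 / 159.70 = 346.15 mol.
Step 1 gives a 1:2 ratio of Fe2O3 to Fe, so n(Fe) = 692.30 mol.
In step 2 the Fe:FeS ratio is 1:1, so n(FeS) = 692.30 mol.
Mass of FeS = 692.30 × 87.91 = 60860 g = 60.86 kg.

60.86 kg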